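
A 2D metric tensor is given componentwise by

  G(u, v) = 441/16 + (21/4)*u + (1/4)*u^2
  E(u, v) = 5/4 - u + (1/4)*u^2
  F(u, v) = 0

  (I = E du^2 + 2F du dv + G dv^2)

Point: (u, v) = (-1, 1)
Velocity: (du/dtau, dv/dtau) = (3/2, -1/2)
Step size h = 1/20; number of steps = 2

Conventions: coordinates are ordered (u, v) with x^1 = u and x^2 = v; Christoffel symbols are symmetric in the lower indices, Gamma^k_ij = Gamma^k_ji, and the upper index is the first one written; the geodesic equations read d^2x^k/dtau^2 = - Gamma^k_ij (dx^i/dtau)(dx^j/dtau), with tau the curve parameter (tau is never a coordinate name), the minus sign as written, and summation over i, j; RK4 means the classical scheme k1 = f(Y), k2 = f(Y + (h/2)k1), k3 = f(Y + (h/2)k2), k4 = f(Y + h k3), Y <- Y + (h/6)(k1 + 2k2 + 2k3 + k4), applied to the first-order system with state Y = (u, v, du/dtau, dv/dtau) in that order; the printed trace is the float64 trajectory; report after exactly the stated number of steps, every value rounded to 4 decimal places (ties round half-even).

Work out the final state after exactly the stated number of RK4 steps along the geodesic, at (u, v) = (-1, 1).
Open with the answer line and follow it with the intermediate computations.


Answer: u = -0.8452, v = 0.9508, du/dtau = 1.5977, dv/dtau = -0.4841

f(Y) = (du/dtau, dv/dtau, -Gamma^u_ij Y'^i Y'^j, -Gamma^v_ij Y'^i Y'^j) with the Gammas evaluated at the stage position; h = 0.050000; intermediate values shown to 6 dp
step 0: u = -1.0000, v = 1.0000, du/dtau = 1.5000, dv/dtau = -0.5000
step 1:
  k1: at (u, v) = (-1.000000, 1.000000), (du/dtau, dv/dtau) = (1.500000, -0.500000); Gamma_uuu = -0.300000, Gamma_uuv = 0.000000, Gamma_uvv = -0.950000, Gamma_vuu = 0.000000, Gamma_vuv = 0.105263, Gamma_vvv = 0.000000; k1 = (1.500000, -0.500000, 0.912500, 0.157895)
  k2: at (u, v) = (-0.962500, 0.987500), (du/dtau, dv/dtau) = (1.522812, -0.496053); Gamma_uuu = -0.303025, Gamma_uuv = 0.000000, Gamma_uvv = -0.975563, Gamma_vuu = 0.000000, Gamma_vuv = 0.104849, Gamma_vvv = 0.000000; k2 = (1.522812, -0.496053, 0.942758, 0.158405)
  k3: at (u, v) = (-0.961930, 0.987599), (du/dtau, dv/dtau) = (1.523569, -0.496040); Gamma_uuu = -0.303072, Gamma_uuv = 0.000000, Gamma_uvv = -0.975959, Gamma_vuu = 0.000000, Gamma_vuv = 0.104843, Gamma_vvv = 0.000000; k3 = (1.523569, -0.496040, 0.943649, 0.158470)
  k4: at (u, v) = (-0.923822, 0.975198), (du/dtau, dv/dtau) = (1.547182, -0.492076); Gamma_uuu = -0.306200, Gamma_uuv = 0.000000, Gamma_uvv = -1.002874, Gamma_vuu = 0.000000, Gamma_vuv = 0.104426, Gamma_vvv = 0.000000; k4 = (1.547182, -0.492076, 0.975809, 0.159005)
  Y <- Y + (h/6)(k1 + 2k2 + 2k3 + k4): u = -0.9238, v = 0.9752, du/dtau = 1.5472, dv/dtau = -0.4921
step 2:
  k1: at (u, v) = (-0.923834, 0.975198), (du/dtau, dv/dtau) = (1.547176, -0.492078); Gamma_uuu = -0.306199, Gamma_uuv = 0.000000, Gamma_uvv = -1.002866, Gamma_vuu = 0.000000, Gamma_vuv = 0.104426, Gamma_vvv = 0.000000; k1 = (1.547176, -0.492078, 0.975799, 0.159005)
  k2: at (u, v) = (-0.885154, 0.962896), (du/dtau, dv/dtau) = (1.571571, -0.488103); Gamma_uuu = -0.309429, Gamma_uuv = 0.000000, Gamma_uvv = -1.031180, Gamma_vuu = 0.000000, Gamma_vuv = 0.104006, Gamma_vvv = 0.000000; k2 = (1.571571, -0.488103, 1.009912, 0.159563)
  k3: at (u, v) = (-0.884545, 0.962995), (du/dtau, dv/dtau) = (1.572424, -0.488089); Gamma_uuu = -0.309481, Gamma_uuv = 0.000000, Gamma_uvv = -1.031635, Gamma_vuu = 0.000000, Gamma_vuv = 0.103999, Gamma_vvv = 0.000000; k3 = (1.572424, -0.488089, 1.010963, 0.159635)
  k4: at (u, v) = (-0.845213, 0.950793), (du/dtau, dv/dtau) = (1.597724, -0.484096); Gamma_uuu = -0.312825, Gamma_uuv = 0.000000, Gamma_uvv = -1.061522, Gamma_vuu = 0.000000, Gamma_vuv = 0.103576, Gamma_vvv = 0.000000; k4 = (1.597724, -0.484096, 1.047321, 0.160221)
  Y <- Y + (h/6)(k1 + 2k2 + 2k3 + k4): u = -0.8452, v = 0.9508, du/dtau = 1.5977, dv/dtau = -0.4841


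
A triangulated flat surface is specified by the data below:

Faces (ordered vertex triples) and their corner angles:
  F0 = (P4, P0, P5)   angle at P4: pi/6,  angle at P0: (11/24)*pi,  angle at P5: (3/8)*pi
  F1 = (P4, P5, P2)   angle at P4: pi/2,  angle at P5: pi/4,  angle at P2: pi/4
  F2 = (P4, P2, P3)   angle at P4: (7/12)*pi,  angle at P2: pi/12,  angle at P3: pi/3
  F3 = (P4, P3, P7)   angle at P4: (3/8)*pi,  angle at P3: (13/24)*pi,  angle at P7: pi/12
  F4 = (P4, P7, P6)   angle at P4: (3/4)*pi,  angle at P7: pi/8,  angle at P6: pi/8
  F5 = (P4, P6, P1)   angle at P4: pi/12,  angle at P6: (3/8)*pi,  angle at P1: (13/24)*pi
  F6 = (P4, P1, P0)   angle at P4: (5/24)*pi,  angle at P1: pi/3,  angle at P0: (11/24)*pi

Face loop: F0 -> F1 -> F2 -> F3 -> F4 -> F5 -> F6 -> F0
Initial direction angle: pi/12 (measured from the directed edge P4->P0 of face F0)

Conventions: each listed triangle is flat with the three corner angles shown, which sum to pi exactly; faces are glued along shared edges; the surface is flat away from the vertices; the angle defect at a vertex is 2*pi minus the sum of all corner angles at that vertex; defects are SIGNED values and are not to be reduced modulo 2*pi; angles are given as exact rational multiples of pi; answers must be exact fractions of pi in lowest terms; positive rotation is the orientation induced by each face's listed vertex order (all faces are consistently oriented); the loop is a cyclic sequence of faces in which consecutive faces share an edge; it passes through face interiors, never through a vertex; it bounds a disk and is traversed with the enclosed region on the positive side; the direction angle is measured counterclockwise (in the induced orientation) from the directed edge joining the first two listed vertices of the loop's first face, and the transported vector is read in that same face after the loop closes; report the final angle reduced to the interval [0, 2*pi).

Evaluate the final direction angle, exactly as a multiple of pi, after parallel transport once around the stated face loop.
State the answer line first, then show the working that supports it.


Answer: final direction angle = (17/12)*pi

enclosed vertex P4: corner angles sum to (8/3)*pi, defect = 2*pi - (8/3)*pi = (-2/3)*pi
transport around the loop rotates by the sum of enclosed defects; add to the initial angle mod 2*pi
final angle = pi/12 - (2/3)*pi = (17/12)*pi (mod 2*pi)


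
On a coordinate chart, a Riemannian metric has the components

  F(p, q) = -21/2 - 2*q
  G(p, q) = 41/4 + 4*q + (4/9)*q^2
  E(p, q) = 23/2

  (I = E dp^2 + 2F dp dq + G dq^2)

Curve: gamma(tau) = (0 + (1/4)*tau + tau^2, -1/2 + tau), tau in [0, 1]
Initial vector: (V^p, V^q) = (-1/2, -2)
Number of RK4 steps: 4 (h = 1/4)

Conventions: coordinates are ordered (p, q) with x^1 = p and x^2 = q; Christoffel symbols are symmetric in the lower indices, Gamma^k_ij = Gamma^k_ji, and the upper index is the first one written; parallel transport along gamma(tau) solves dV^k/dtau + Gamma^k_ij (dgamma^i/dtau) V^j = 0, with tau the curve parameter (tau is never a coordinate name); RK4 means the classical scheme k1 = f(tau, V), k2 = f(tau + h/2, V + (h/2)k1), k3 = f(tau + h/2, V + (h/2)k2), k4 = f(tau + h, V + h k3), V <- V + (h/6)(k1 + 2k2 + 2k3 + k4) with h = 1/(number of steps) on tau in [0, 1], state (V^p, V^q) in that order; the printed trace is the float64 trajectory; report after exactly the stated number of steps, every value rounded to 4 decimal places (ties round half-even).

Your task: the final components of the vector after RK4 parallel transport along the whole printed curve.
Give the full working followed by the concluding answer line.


gamma'(tau) = (1/4 + 2*tau, 1); f(tau, V)^k = -Gamma^k_ij(gamma(tau)) gamma'^i(tau) V^j; h = 1/4; intermediate values shown to 6 dp
curve data and Christoffel symbols at the stage parameters:
  tau = 0.000000: gamma = (0.000000, -0.500000), gamma' = (0.250000, 1.000000); Gamma_ppp = 0.000000, Gamma_ppq = 0.000000, Gamma_pqq = 0.028235, Gamma_qpp = 0.000000, Gamma_qpq = 0.000000, Gamma_qqq = 0.244706
  tau = 0.125000: gamma = (0.046875, -0.375000), gamma' = (0.500000, 1.000000); Gamma_ppp = 0.000000, Gamma_ppq = 0.000000, Gamma_pqq = 0.039801, Gamma_qpp = 0.000000, Gamma_qpq = 0.000000, Gamma_qqq = 0.252073
  tau = 0.250000: gamma = (0.125000, -0.250000), gamma' = (0.750000, 1.000000); Gamma_ppp = 0.000000, Gamma_ppq = 0.000000, Gamma_pqq = 0.049793, Gamma_qpp = 0.000000, Gamma_qpq = 0.000000, Gamma_qqq = 0.257261
  tau = 0.375000: gamma = (0.234375, -0.125000), gamma' = (1.000000, 1.000000); Gamma_ppp = 0.000000, Gamma_ppq = 0.000000, Gamma_pqq = 0.058337, Gamma_qpp = 0.000000, Gamma_qpq = 0.000000, Gamma_qqq = 0.260574
  tau = 0.500000: gamma = (0.375000, 0.000000), gamma' = (1.250000, 1.000000); Gamma_ppp = 0.000000, Gamma_ppq = 0.000000, Gamma_pqq = 0.065574, Gamma_qpp = 0.000000, Gamma_qpq = 0.000000, Gamma_qqq = 0.262295
  tau = 0.625000: gamma = (0.546875, 0.125000), gamma' = (1.500000, 1.000000); Gamma_ppp = 0.000000, Gamma_ppq = 0.000000, Gamma_pqq = 0.071642, Gamma_qpp = 0.000000, Gamma_qpq = 0.000000, Gamma_qqq = 0.262687
  tau = 0.750000: gamma = (0.750000, 0.250000), gamma' = (1.750000, 1.000000); Gamma_ppp = 0.000000, Gamma_ppq = 0.000000, Gamma_pqq = 0.076677, Gamma_qpp = 0.000000, Gamma_qpq = 0.000000, Gamma_qqq = 0.261981
  tau = 0.875000: gamma = (0.984375, 0.375000), gamma' = (2.000000, 1.000000); Gamma_ppp = 0.000000, Gamma_ppq = 0.000000, Gamma_pqq = 0.080808, Gamma_qpp = 0.000000, Gamma_qpq = 0.000000, Gamma_qqq = 0.260382
  tau = 1.000000: gamma = (1.250000, 0.500000), gamma' = (2.250000, 1.000000); Gamma_ppp = 0.000000, Gamma_ppq = 0.000000, Gamma_pqq = 0.084151, Gamma_qpp = 0.000000, Gamma_qpq = 0.000000, Gamma_qqq = 0.258065
step 0: V^p = -0.5000, V^q = -2.0000
step 1: k1 = (0.056471, 0.489412), k2 = (0.077167, 0.488725), k3 = (0.077171, 0.488747), k4 = (0.093501, 0.483089); V <- V + (h/6)(k1 + 2k2 + 2k3 + k4): V^p = -0.4809, V^q = -1.8780
step 2: k1 = (0.093512, 0.483143), k2 = (0.106036, 0.473627), k3 = (0.106105, 0.473937), k4 = (0.115380, 0.461518); V <- V + (h/6)(k1 + 2k2 + 2k3 + k4): V^p = -0.4545, V^q = -1.7597
step 3: k1 = (0.115390, 0.461560), k2 = (0.121935, 0.447093), k3 = (0.122064, 0.447569), k4 = (0.126349, 0.431694); V <- V + (h/6)(k1 + 2k2 + 2k3 + k4): V^p = -0.4241, V^q = -1.6479
step 4: k1 = (0.126358, 0.431725), k2 = (0.128805, 0.415038), k3 = (0.128973, 0.415581), k4 = (0.129932, 0.398459); V <- V + (h/6)(k1 + 2k2 + 2k3 + k4): V^p = -0.3919, V^q = -1.5441

Answer: V^p = -0.3919, V^q = -1.5441


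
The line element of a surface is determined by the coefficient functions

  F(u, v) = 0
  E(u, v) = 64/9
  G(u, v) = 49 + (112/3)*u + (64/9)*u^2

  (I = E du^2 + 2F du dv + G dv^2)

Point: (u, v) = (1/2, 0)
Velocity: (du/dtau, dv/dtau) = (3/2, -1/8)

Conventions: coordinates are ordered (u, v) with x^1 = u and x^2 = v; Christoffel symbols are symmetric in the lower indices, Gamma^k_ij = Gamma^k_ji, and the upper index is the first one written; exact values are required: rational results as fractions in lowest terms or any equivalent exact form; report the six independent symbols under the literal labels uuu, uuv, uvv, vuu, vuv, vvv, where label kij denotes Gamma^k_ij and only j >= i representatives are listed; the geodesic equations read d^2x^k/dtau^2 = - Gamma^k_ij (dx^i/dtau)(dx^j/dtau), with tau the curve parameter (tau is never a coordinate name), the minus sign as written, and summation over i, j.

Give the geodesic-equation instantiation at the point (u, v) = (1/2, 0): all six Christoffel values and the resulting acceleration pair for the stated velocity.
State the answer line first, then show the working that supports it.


Answer: Gamma_uuu = 0, Gamma_uuv = 0, Gamma_uvv = -25/8, Gamma_vuu = 0, Gamma_vuv = 8/25, Gamma_vvv = 0; accelerations (d^2u/dtau^2, d^2v/dtau^2) = (25/512, 3/25)

E = 64/9, F = 0, G = 625/9 at the point
E_u = 0, E_v = 0, F_u = 0, F_v = 0, G_u = 400/9, G_v = 0
EG - F^2 = 40000/81;  g^inv = (81/40000) * [[625/9, 0], [0, 64/9]]
first-kind symbols [ij,l] = (1/2)(d_i g_jl + d_j g_il - d_l g_ij): [uu,u] = E_u/2 = 0, [uu,v] = F_u - E_v/2 = 0, [uv,u] = E_v/2 = 0, [uv,v] = G_u/2 = 200/9, [vv,u] = F_v - G_u/2 = -200/9, [vv,v] = G_v/2 = 0
Gamma^u_ij = (G*[ij,u] - F*[ij,v])/(EG - F^2), Gamma^v_ij = (E*[ij,v] - F*[ij,u])/(EG - F^2)
Gamma_uuu = 0, Gamma_uuv = 0, Gamma_uvv = -25/8, Gamma_vuu = 0, Gamma_vuv = 8/25, Gamma_vvv = 0
d^2u/dtau^2 = -(Gamma_uuu*(3/2)^2 + 2*Gamma_uuv*(3/2)*(-1/8) + Gamma_uvv*(-1/8)^2) = 25/512
d^2v/dtau^2 = -(Gamma_vuu*(3/2)^2 + 2*Gamma_vuv*(3/2)*(-1/8) + Gamma_vvv*(-1/8)^2) = 3/25


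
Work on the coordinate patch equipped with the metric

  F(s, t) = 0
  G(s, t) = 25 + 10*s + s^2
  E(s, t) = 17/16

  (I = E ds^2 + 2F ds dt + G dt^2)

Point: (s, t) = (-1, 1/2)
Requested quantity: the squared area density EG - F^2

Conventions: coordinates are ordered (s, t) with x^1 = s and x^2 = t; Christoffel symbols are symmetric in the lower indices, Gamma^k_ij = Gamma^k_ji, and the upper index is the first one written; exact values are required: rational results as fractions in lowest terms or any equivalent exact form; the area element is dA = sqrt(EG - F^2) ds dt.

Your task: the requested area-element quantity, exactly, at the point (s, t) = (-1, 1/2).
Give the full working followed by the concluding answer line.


E = 17/16, F = 0, G = 16; EG - F^2 = 17

Answer: EG - F^2 = 17


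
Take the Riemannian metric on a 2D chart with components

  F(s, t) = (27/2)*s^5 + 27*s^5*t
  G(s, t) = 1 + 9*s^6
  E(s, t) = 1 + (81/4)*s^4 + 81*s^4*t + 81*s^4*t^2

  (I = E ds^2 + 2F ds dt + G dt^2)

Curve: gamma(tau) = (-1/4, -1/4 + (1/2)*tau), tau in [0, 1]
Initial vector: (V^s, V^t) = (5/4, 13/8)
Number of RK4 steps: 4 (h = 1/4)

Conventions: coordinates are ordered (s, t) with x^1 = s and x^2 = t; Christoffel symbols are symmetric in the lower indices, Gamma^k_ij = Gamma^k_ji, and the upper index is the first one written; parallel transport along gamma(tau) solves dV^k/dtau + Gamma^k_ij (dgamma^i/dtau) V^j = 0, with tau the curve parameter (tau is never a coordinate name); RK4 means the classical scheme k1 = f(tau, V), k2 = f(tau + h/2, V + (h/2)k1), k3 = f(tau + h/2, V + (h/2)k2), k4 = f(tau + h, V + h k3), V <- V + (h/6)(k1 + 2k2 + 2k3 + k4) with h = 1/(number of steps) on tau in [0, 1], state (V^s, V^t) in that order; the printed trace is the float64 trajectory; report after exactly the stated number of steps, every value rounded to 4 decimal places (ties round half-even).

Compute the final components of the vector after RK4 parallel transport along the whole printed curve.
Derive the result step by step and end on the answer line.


gamma'(tau) = (0, 1/2); f(tau, V)^k = -Gamma^k_ij(gamma(tau)) gamma'^i(tau) V^j; h = 1/4; intermediate values shown to 6 dp
curve data and Christoffel symbols at the stage parameters:
  tau = 0.000000: gamma = (-0.250000, -0.250000), gamma' = (0.000000, 0.500000); Gamma_sss = -0.154802, Gamma_sst = 0.077401, Gamma_stt = 0.000000, Gamma_tss = 0.051601, Gamma_tst = -0.025800, Gamma_ttt = 0.000000
  tau = 0.125000: gamma = (-0.250000, -0.187500), gamma' = (0.000000, 0.500000); Gamma_sss = -0.239273, Gamma_sst = 0.095709, Gamma_stt = 0.000000, Gamma_tss = 0.063806, Gamma_tst = -0.025522, Gamma_ttt = 0.000000
  tau = 0.250000: gamma = (-0.250000, -0.125000), gamma' = (0.000000, 0.500000); Gamma_sss = -0.340078, Gamma_sst = 0.113359, Gamma_stt = 0.000000, Gamma_tss = 0.075573, Gamma_tst = -0.025191, Gamma_ttt = 0.000000
  tau = 0.375000: gamma = (-0.250000, -0.062500), gamma' = (0.000000, 0.500000); Gamma_sss = -0.455886, Gamma_sst = 0.130253, Gamma_stt = 0.000000, Gamma_tss = 0.086835, Gamma_tst = -0.024810, Gamma_ttt = 0.000000
  tau = 0.500000: gamma = (-0.250000, 0.000000), gamma' = (0.000000, 0.500000); Gamma_sss = -0.585234, Gamma_sst = 0.146308, Gamma_stt = 0.000000, Gamma_tss = 0.097539, Gamma_tst = -0.024385, Gamma_ttt = 0.000000
  tau = 0.625000: gamma = (-0.250000, 0.062500), gamma' = (0.000000, 0.500000); Gamma_sss = -0.726568, Gamma_sst = 0.161460, Gamma_stt = 0.000000, Gamma_tss = 0.107640, Gamma_tst = -0.023920, Gamma_ttt = 0.000000
  tau = 0.750000: gamma = (-0.250000, 0.125000), gamma' = (0.000000, 0.500000); Gamma_sss = -0.878287, Gamma_sst = 0.175657, Gamma_stt = 0.000000, Gamma_tss = 0.117105, Gamma_tst = -0.023421, Gamma_ttt = 0.000000
  tau = 0.875000: gamma = (-0.250000, 0.187500), gamma' = (0.000000, 0.500000); Gamma_sss = -1.038778, Gamma_sst = 0.188869, Gamma_stt = 0.000000, Gamma_tss = 0.125912, Gamma_tst = -0.022893, Gamma_ttt = 0.000000
  tau = 1.000000: gamma = (-0.250000, 0.250000), gamma' = (0.000000, 0.500000); Gamma_sss = -1.206454, Gamma_sst = 0.201076, Gamma_stt = 0.000000, Gamma_tss = 0.134050, Gamma_tst = -0.022342, Gamma_ttt = 0.000000
step 0: V^s = 1.2500, V^t = 1.6250
step 1: k1 = (-0.048376, 0.016125), k2 = (-0.059529, 0.015874), k3 = (-0.059462, 0.015857), k4 = (-0.070007, 0.015557); V <- V + (h/6)(k1 + 2k2 + 2k3 + k4): V^s = 1.2352, V^t = 1.6290
step 2: k1 = (-0.070008, 0.015557), k2 = (-0.079871, 0.015214), k3 = (-0.079791, 0.015198), k4 = (-0.088897, 0.014816); V <- V + (h/6)(k1 + 2k2 + 2k3 + k4): V^s = 1.2152, V^t = 1.6328
step 3: k1 = (-0.088899, 0.014816), k2 = (-0.097208, 0.014401), k3 = (-0.097124, 0.014389), k4 = (-0.104599, 0.013947); V <- V + (h/6)(k1 + 2k2 + 2k3 + k4): V^s = 1.1910, V^t = 1.6364
step 4: k1 = (-0.104601, 0.013947), k2 = (-0.111234, 0.013483), k3 = (-0.111155, 0.013473), k4 = (-0.116944, 0.012994); V <- V + (h/6)(k1 + 2k2 + 2k3 + k4): V^s = 1.1632, V^t = 1.6397

Answer: V^s = 1.1632, V^t = 1.6397


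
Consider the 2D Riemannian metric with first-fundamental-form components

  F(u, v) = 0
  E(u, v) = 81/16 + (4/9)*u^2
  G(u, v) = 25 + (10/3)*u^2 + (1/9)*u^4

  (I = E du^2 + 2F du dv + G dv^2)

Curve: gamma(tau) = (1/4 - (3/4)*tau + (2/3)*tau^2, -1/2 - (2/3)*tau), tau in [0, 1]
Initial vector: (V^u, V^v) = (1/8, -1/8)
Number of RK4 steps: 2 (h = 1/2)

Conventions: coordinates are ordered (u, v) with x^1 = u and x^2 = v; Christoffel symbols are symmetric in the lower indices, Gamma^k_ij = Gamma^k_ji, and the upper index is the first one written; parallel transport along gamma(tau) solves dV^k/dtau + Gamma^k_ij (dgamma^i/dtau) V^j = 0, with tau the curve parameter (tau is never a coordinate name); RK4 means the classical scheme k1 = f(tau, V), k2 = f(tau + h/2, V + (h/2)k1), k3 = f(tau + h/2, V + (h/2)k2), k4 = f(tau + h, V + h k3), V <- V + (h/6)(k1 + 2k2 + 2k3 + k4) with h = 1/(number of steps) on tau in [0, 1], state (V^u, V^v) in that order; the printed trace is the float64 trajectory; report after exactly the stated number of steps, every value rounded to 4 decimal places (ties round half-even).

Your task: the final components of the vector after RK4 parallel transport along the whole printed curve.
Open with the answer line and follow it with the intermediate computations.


Answer: V^u = 0.1305, V^v = -0.1242

gamma'(tau) = (-3/4 + (4/3)*tau, -2/3); f(tau, V)^k = -Gamma^k_ij(gamma(tau)) gamma'^i(tau) V^j; h = 1/2; intermediate values shown to 6 dp
curve data and Christoffel symbols at the stage parameters:
  tau = 0.000000: gamma = (0.250000, -0.500000), gamma' = (-0.750000, -0.666667); Gamma_uuu = 0.021828, Gamma_uuv = 0.000000, Gamma_uvv = -0.164393, Gamma_vuu = 0.000000, Gamma_vuv = 0.033195, Gamma_vvv = 0.000000
  tau = 0.250000: gamma = (0.104167, -0.666667), gamma' = (-0.416667, -0.666667); Gamma_uuu = 0.009136, Gamma_uuv = 0.000000, Gamma_uvv = -0.068571, Gamma_vuu = 0.000000, Gamma_vuv = 0.013879, Gamma_vvv = 0.000000
  tau = 0.500000: gamma = (0.041667, -0.833333), gamma' = (-0.083333, -0.666667); Gamma_uuu = 0.003657, Gamma_uuv = 0.000000, Gamma_uvv = -0.027434, Gamma_vuu = 0.000000, Gamma_vuv = 0.005555, Gamma_vvv = 0.000000
  tau = 0.750000: gamma = (0.062500, -1.000000), gamma' = (0.250000, -0.666667); Gamma_uuu = 0.005485, Gamma_uuv = 0.000000, Gamma_uvv = -0.041149, Gamma_vuu = 0.000000, Gamma_vuv = 0.008331, Gamma_vvv = 0.000000
  tau = 1.000000: gamma = (0.166667, -1.166667), gamma' = (0.583333, -0.666667); Gamma_uuu = 0.014596, Gamma_uuv = 0.000000, Gamma_uvv = -0.109675, Gamma_vuu = 0.000000, Gamma_vuv = 0.022181, Gamma_vvv = 0.000000
step 0: V^u = 0.1250, V^v = -0.1250
step 1: k1 = (0.015746, -0.000346), k2 = (0.006209, 0.000470), k3 = (0.006191, 0.000449), k4 = (0.002321, 0.000417); V <- V + (h/6)(k1 + 2k2 + 2k3 + k4): V^u = 0.1286, V^v = -0.1248
step 2: k1 = (0.002322, 0.000418), k2 = (0.003245, 0.000977), k3 = (0.003241, 0.000978), k4 = (0.007984, 0.003534); V <- V + (h/6)(k1 + 2k2 + 2k3 + k4): V^u = 0.1305, V^v = -0.1242


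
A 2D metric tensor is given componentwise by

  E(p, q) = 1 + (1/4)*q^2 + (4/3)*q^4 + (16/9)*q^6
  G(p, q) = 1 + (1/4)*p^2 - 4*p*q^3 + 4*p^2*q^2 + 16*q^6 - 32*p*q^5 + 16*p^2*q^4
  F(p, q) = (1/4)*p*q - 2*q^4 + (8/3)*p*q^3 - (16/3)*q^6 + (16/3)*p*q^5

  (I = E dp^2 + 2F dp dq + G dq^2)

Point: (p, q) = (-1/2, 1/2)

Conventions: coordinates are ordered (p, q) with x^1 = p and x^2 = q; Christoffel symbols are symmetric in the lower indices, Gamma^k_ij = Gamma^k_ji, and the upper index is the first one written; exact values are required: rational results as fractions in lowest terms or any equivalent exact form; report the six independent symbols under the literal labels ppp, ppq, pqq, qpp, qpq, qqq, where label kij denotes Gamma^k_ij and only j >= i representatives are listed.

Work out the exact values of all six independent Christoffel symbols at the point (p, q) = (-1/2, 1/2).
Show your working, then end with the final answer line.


E = 169/144, F = -25/48, G = 41/16 at the point
E_p = 0, E_q = 5/4, F_p = 5/8, F_q = -95/24, G_p = -15/4, G_q = 25/2
EG - F^2 = 197/72;  g^inv = (72/197) * [[41/16, 25/48], [25/48, 169/144]]
first-kind symbols [ij,l] = (1/2)(d_i g_jl + d_j g_il - d_l g_ij): [pp,p] = E_p/2 = 0, [pp,q] = F_p - E_q/2 = 0, [pq,p] = E_q/2 = 5/8, [pq,q] = G_p/2 = -15/8, [qq,p] = F_q - G_p/2 = -25/12, [qq,q] = G_q/2 = 25/4
Gamma^p_ij = (G*[ij,p] - F*[ij,q])/(EG - F^2), Gamma^q_ij = (E*[ij,q] - F*[ij,p])/(EG - F^2)

Answer: Gamma_ppp = 0, Gamma_ppq = 45/197, Gamma_pqq = -150/197, Gamma_qpp = 0, Gamma_qpq = -135/197, Gamma_qqq = 450/197


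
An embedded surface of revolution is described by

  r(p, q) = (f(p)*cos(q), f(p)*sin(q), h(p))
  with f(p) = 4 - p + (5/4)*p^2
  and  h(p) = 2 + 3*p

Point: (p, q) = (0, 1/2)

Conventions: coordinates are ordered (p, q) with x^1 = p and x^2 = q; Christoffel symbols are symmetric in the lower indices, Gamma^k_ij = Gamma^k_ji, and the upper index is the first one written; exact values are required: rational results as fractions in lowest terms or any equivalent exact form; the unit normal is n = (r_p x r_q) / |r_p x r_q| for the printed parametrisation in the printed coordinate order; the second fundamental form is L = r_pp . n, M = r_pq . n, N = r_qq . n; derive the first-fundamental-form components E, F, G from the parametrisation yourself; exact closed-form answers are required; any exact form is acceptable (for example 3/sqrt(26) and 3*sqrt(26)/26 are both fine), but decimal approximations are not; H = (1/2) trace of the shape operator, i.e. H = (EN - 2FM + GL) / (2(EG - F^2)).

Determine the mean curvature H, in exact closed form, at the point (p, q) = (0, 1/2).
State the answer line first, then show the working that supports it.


Answer: H = 0

f = 4, f' = -1, f'' = 5/2, h' = 3, h'' = 0
E = 10, F = 0, G = 16; answer radicand W^2 = 10
unnormalised second-form numerators: l = -15/2, m = 0, n = 12; L = l/sqrt(10), and similarly M = m/sqrt(W^2), N = n/sqrt(W^2)
H = (E*n - 2*F*m + G*l) / (2*(EG - F^2)*sqrt(W^2)); E*n - 2*F*m + G*l = 0, EG - F^2 = 160, so H = (0)/sqrt(10)


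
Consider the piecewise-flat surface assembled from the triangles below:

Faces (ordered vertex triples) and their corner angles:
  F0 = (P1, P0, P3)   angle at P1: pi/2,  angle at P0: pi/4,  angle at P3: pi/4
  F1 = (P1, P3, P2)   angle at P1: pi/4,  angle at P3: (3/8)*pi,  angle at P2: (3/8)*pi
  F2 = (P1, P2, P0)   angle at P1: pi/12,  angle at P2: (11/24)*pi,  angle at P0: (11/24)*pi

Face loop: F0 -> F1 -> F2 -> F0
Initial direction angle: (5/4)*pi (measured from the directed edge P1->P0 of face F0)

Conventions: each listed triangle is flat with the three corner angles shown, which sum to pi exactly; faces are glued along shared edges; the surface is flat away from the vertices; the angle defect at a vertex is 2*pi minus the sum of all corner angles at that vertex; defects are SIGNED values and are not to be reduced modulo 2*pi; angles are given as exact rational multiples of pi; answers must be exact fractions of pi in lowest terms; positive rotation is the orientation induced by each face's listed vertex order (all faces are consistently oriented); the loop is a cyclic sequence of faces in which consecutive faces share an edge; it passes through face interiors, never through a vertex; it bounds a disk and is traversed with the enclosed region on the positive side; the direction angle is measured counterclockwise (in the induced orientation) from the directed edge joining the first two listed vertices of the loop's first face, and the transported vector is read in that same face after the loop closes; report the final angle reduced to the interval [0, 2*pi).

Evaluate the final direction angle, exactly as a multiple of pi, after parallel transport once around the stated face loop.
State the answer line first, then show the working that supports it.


Answer: final direction angle = (5/12)*pi

enclosed vertex P1: corner angles sum to (5/6)*pi, defect = 2*pi - (5/6)*pi = (7/6)*pi
the rotation equals the total enclosed defect, so the final angle is initial + defects (mod 2*pi)
final angle = (5/4)*pi + (7/6)*pi = (5/12)*pi (mod 2*pi)


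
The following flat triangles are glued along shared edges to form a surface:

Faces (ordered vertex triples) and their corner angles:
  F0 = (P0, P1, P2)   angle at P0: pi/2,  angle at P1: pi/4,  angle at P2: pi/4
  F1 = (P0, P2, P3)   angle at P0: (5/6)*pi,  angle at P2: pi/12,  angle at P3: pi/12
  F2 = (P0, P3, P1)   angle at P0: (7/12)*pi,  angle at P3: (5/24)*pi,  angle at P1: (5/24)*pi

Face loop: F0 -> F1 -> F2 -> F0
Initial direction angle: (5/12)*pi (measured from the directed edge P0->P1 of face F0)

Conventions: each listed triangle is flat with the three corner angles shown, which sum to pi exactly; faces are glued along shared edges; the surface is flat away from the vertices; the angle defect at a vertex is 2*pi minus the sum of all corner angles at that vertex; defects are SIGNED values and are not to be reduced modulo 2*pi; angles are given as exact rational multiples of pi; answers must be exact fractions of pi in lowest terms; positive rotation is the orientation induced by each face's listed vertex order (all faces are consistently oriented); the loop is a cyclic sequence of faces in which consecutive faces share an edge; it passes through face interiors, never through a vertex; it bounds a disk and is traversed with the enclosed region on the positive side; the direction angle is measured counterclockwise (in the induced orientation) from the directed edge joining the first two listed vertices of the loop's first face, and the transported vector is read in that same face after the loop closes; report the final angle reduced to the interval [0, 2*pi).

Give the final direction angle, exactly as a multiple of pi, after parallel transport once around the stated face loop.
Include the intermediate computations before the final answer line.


enclosed vertex P0: corner angles sum to (23/12)*pi, defect = 2*pi - (23/12)*pi = pi/12
adding the enclosed defects to the starting angle (mod 2*pi, induced orientation) gives the holonomy
final angle = (5/12)*pi + pi/12 = pi/2 (mod 2*pi)

Answer: final direction angle = pi/2


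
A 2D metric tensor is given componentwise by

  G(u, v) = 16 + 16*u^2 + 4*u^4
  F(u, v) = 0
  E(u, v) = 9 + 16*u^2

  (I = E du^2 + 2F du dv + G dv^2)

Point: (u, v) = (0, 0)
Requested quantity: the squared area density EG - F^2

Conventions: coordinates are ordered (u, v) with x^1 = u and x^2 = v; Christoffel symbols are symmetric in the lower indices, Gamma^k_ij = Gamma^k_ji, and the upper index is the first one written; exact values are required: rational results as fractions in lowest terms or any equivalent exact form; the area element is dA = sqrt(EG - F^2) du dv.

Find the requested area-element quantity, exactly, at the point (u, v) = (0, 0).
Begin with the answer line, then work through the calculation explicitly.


Answer: EG - F^2 = 144

E = 9, F = 0, G = 16; EG - F^2 = 144


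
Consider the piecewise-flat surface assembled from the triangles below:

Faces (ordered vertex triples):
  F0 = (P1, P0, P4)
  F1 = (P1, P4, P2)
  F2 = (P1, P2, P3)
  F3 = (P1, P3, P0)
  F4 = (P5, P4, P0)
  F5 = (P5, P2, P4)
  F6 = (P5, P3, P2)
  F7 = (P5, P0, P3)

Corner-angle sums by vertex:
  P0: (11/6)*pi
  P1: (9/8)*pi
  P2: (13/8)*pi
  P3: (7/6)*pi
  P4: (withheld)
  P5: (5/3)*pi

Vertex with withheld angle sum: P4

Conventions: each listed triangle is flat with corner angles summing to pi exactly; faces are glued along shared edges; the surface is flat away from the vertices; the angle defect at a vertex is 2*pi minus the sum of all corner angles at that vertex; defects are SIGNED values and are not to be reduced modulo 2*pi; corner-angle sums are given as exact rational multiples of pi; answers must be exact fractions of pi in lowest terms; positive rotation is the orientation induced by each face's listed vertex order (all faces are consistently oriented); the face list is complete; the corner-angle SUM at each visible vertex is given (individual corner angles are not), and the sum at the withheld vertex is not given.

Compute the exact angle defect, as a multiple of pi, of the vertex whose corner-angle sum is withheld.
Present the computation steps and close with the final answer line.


V = 6, E = 12, F = 8; chi = V - E + F = 2
Gauss-Bonnet: total defect = 2*pi*chi = 4*pi; visible defects sum to (31/12)*pi

Answer: defect(P4) = (17/12)*pi


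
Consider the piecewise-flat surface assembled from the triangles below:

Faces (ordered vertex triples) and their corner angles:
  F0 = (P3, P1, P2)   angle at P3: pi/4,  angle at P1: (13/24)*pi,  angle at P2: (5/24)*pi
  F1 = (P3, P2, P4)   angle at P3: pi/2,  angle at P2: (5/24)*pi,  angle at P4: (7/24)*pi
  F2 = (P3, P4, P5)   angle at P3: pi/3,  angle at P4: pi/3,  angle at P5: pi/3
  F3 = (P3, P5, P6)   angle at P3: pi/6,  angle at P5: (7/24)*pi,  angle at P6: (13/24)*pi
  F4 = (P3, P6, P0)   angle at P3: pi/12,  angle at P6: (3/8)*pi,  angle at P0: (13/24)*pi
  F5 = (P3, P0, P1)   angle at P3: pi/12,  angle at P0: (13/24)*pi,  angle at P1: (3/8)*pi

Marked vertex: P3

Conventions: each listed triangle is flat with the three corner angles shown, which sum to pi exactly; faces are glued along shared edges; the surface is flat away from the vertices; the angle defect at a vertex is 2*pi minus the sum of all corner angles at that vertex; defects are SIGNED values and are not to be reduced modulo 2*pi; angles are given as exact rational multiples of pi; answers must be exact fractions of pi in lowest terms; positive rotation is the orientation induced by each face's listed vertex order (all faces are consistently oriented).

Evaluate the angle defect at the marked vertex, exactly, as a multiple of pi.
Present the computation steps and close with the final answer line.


Sum of corner angles at P3: (17/12)*pi
defect = 2*pi - (17/12)*pi

Answer: defect(P3) = (7/12)*pi


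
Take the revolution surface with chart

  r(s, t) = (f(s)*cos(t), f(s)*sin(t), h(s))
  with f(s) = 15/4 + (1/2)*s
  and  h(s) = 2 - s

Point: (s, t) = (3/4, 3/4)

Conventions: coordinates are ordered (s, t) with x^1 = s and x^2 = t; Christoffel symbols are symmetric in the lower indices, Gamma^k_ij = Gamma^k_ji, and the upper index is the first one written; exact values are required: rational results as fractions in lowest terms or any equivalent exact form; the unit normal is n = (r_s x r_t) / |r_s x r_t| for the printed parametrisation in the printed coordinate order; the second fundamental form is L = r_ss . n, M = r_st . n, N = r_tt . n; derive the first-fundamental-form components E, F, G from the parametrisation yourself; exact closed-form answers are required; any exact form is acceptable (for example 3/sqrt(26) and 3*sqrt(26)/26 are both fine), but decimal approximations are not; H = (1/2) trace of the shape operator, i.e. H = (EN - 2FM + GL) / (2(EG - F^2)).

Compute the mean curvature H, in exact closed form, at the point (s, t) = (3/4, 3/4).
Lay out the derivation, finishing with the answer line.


f = 33/8, f' = 1/2, f'' = 0, h' = -1, h'' = 0
E = 5/4, F = 0, G = 1089/64; answer radicand W^2 = 5/4
unnormalised second-form numerators: l = 0, m = 0, n = -33/8; L = l/sqrt(5/4), and similarly M = m/sqrt(W^2), N = n/sqrt(W^2)
H = (E*n - 2*F*m + G*l) / (2*(EG - F^2)*sqrt(W^2)); E*n - 2*F*m + G*l = -165/32, EG - F^2 = 5445/256, so H = (-4/33)/sqrt(5/4)

Answer: H = -8*sqrt(5)/165


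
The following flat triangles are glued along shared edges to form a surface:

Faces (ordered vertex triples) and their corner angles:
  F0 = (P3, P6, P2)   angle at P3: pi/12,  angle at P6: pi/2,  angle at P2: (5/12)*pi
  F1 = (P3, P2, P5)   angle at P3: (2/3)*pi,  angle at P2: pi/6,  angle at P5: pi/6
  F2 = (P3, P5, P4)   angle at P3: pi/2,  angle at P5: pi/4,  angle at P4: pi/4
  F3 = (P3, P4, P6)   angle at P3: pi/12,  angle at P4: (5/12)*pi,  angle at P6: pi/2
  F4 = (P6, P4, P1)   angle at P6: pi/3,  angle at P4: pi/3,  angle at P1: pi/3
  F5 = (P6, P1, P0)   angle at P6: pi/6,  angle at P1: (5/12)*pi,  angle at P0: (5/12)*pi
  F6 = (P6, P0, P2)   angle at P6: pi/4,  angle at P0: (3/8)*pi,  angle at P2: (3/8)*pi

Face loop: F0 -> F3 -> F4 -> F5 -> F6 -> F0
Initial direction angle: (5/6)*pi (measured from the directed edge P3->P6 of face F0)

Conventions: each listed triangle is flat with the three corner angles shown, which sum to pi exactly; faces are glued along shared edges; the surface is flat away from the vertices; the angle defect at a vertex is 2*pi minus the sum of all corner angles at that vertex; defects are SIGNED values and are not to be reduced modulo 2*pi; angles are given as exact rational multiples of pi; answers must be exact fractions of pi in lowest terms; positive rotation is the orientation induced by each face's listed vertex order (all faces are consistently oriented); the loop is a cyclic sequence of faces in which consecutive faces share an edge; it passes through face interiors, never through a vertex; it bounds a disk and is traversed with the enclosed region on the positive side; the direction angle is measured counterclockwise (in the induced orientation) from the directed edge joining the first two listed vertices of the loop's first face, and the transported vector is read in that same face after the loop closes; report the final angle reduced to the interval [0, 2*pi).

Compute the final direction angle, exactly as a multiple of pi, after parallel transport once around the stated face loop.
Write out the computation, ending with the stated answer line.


enclosed vertex P6: corner angles sum to (7/4)*pi, defect = 2*pi - (7/4)*pi = pi/4
final direction = starting direction + enclosed defect total, reduced mod 2*pi (induced orientation)
final angle = (5/6)*pi + pi/4 = (13/12)*pi (mod 2*pi)

Answer: final direction angle = (13/12)*pi


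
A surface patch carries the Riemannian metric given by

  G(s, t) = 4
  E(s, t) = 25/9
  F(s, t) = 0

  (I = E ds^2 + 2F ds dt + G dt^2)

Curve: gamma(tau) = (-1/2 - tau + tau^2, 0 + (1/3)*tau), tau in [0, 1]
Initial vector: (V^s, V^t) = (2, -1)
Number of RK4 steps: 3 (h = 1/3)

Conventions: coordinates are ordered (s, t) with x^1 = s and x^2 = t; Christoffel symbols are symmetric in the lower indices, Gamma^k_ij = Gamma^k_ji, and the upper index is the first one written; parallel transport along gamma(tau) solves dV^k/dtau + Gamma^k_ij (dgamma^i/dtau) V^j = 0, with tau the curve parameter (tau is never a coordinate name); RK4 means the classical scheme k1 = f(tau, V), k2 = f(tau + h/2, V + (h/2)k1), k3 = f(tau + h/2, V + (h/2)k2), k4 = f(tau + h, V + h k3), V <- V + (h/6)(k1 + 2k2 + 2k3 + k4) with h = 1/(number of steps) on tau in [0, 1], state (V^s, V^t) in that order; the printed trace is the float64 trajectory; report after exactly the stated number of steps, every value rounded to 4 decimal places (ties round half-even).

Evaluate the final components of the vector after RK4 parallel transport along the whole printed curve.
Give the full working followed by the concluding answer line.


gamma'(tau) = (-1 + 2*tau, 1/3); f(tau, V)^k = -Gamma^k_ij(gamma(tau)) gamma'^i(tau) V^j; h = 1/3; intermediate values shown to 6 dp
curve data and Christoffel symbols at the stage parameters:
  tau = 0.000000: gamma = (-0.500000, 0.000000), gamma' = (-1.000000, 0.333333); Gamma_sss = 0.000000, Gamma_sst = 0.000000, Gamma_stt = 0.000000, Gamma_tss = 0.000000, Gamma_tst = 0.000000, Gamma_ttt = 0.000000
  tau = 0.166667: gamma = (-0.638889, 0.055556), gamma' = (-0.666667, 0.333333); Gamma_sss = 0.000000, Gamma_sst = 0.000000, Gamma_stt = 0.000000, Gamma_tss = 0.000000, Gamma_tst = 0.000000, Gamma_ttt = 0.000000
  tau = 0.333333: gamma = (-0.722222, 0.111111), gamma' = (-0.333333, 0.333333); Gamma_sss = 0.000000, Gamma_sst = 0.000000, Gamma_stt = 0.000000, Gamma_tss = 0.000000, Gamma_tst = 0.000000, Gamma_ttt = 0.000000
  tau = 0.500000: gamma = (-0.750000, 0.166667), gamma' = (0.000000, 0.333333); Gamma_sss = 0.000000, Gamma_sst = 0.000000, Gamma_stt = 0.000000, Gamma_tss = 0.000000, Gamma_tst = 0.000000, Gamma_ttt = 0.000000
  tau = 0.666667: gamma = (-0.722222, 0.222222), gamma' = (0.333333, 0.333333); Gamma_sss = 0.000000, Gamma_sst = 0.000000, Gamma_stt = 0.000000, Gamma_tss = 0.000000, Gamma_tst = 0.000000, Gamma_ttt = 0.000000
  tau = 0.833333: gamma = (-0.638889, 0.277778), gamma' = (0.666667, 0.333333); Gamma_sss = 0.000000, Gamma_sst = 0.000000, Gamma_stt = 0.000000, Gamma_tss = 0.000000, Gamma_tst = 0.000000, Gamma_ttt = 0.000000
  tau = 1.000000: gamma = (-0.500000, 0.333333), gamma' = (1.000000, 0.333333); Gamma_sss = 0.000000, Gamma_sst = 0.000000, Gamma_stt = 0.000000, Gamma_tss = 0.000000, Gamma_tst = 0.000000, Gamma_ttt = 0.000000
step 0: V^s = 2.0000, V^t = -1.0000
step 1: k1 = (0.000000, 0.000000), k2 = (0.000000, 0.000000), k3 = (0.000000, 0.000000), k4 = (0.000000, 0.000000); V <- V + (h/6)(k1 + 2k2 + 2k3 + k4): V^s = 2.0000, V^t = -1.0000
step 2: k1 = (0.000000, 0.000000), k2 = (0.000000, 0.000000), k3 = (0.000000, 0.000000), k4 = (0.000000, 0.000000); V <- V + (h/6)(k1 + 2k2 + 2k3 + k4): V^s = 2.0000, V^t = -1.0000
step 3: k1 = (0.000000, 0.000000), k2 = (0.000000, 0.000000), k3 = (0.000000, 0.000000), k4 = (0.000000, 0.000000); V <- V + (h/6)(k1 + 2k2 + 2k3 + k4): V^s = 2.0000, V^t = -1.0000

Answer: V^s = 2.0000, V^t = -1.0000


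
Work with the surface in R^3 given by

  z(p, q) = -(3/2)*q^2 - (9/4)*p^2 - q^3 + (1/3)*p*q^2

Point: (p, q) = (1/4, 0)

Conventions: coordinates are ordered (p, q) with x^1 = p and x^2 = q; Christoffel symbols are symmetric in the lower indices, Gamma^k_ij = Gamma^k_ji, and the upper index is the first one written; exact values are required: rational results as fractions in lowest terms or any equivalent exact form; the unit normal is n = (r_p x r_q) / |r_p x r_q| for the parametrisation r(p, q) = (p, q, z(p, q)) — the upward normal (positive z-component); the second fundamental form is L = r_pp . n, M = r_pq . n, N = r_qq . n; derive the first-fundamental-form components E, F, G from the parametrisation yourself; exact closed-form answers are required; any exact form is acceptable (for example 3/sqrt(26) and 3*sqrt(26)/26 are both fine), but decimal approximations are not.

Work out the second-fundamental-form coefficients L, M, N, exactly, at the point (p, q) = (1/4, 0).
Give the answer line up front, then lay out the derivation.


Answer: L = -36*sqrt(145)/145, M = 0, N = -68*sqrt(145)/435

z_p = -9/8, z_q = 0, z_pp = -9/2, z_pq = 0, z_qq = -17/6
E = 145/64, F = 0, G = 1; answer radicand W^2 = 145/64
unnormalised second-form numerators: l = -9/2, m = 0, n = -17/6; L = l/sqrt(145/64), and similarly M = m/sqrt(W^2), N = n/sqrt(W^2)


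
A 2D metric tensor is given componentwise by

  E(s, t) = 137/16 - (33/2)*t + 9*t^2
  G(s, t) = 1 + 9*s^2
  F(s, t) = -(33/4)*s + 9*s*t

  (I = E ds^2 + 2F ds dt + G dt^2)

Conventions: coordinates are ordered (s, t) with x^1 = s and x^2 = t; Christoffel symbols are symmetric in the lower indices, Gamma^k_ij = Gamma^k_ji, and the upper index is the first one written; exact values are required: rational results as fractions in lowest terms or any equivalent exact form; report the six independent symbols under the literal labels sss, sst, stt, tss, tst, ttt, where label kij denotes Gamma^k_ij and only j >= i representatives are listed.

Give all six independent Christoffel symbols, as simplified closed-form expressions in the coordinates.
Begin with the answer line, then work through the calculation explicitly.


Answer: Gamma_sss = 0, Gamma_sst = (144*t - 132)/(144*s^2 + 144*t^2 - 264*t + 137), Gamma_stt = 0, Gamma_tss = 0, Gamma_tst = 144*s/(144*s^2 + 144*t^2 - 264*t + 137), Gamma_ttt = 0

E = 137/16 - (33/2)*t + 9*t^2; F = -(33/4)*s + 9*s*t; G = 1 + 9*s^2
Gamma^k_ij = (1/2) g^{kl} (d_i g_jl + d_j g_il - d_l g_ij), with g^inv = (1/(EG-F^2)) [[G, -F], [-F, E]]
first partials: E_s = 0, E_t = -33/2 + 18*t, F_s = -33/4 + 9*t, F_t = 9*s, G_s = 18*s, G_t = 0
D = EG - F^2 = 137/16 - (33/2)*t + 9*t^2 + 9*s^2
expanded: Gamma^s_ss = (G E_s - 2F F_s + F E_t)/(2D), Gamma^s_st = (G E_t - F G_s)/(2D), Gamma^s_tt = (2G F_t - G G_s - F G_t)/(2D), Gamma^t_ss = (2E F_s - E E_t - F E_s)/(2D), Gamma^t_st = (E G_s - F E_t)/(2D), Gamma^t_tt = (E G_t - 2F F_t + F G_s)/(2D); substitute and cancel common factors
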